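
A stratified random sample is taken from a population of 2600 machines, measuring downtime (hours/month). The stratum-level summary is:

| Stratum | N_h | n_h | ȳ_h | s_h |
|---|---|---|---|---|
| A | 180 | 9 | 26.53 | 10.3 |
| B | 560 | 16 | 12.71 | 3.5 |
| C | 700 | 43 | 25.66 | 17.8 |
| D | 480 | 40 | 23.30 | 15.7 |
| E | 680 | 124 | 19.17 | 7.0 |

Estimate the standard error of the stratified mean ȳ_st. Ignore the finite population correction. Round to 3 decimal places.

V̂(ȳ_st) = Σ W_h² s_h²/n_h, with W_h = N_h/N and N = 2600:
  stratum A: (180/2600)²·10.3²/9 = 0.0564976
  stratum B: (560/2600)²·3.5²/16 = 0.0355178
  stratum C: (700/2600)²·17.8²/43 = 0.534098
  stratum D: (480/2600)²·15.7²/40 = 0.210027
  stratum E: (680/2600)²·7.0²/124 = 0.02703
V̂(ȳ_st) = 0.86317
SE(ȳ_st) = √0.86317 = 0.92907

SE(ȳ_st) ≈ 0.929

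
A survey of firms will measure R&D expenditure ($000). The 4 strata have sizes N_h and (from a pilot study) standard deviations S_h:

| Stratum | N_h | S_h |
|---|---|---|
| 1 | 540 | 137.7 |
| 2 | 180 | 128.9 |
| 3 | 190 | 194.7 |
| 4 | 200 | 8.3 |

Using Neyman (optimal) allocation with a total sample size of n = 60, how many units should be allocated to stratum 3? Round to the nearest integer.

Neyman allocation: n_h = n · N_h S_h / Σ N_i S_i, with n = 60.
  stratum 1: N_h·S_h = 540·137.7 = 74358.00
  stratum 2: N_h·S_h = 180·128.9 = 23202.00
  stratum 3: N_h·S_h = 190·194.7 = 36993.00
  stratum 4: N_h·S_h = 200·8.3 = 1660.00
Σ N_h S_h = 136213.00
n for stratum 3 = 60·36993.00/136213.00 = 16.295 → 16

16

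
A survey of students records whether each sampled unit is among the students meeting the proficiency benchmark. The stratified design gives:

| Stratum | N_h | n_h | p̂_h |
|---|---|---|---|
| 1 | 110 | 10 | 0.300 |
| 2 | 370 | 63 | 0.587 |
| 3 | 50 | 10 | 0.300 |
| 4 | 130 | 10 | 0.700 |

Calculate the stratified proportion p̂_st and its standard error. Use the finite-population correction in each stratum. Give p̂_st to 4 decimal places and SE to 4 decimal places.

N = 660; stratum weights W_h = N_h/N.
p̂_st = Σ W_h p̂_h = (110·0.300 + 370·0.587 + 50·0.300 + 130·0.700)/660 = 0.53968
V̂(p̂_st) = Σ W_h² (1 − n_h/N_h) p̂_h(1−p̂_h)/(n_h−1):
  stratum 1: (110/660)²·(1 − 10/110)·0.300·0.700/9 = 0.000589226
  stratum 2: (370/660)²·(1 − 63/370)·0.587·0.413/62 = 0.00101964
  stratum 3: (50/660)²·(1 − 10/50)·0.300·0.700/9 = 0.000107132
  stratum 4: (130/660)²·(1 − 10/130)·0.700·0.300/9 = 0.000835629
V̂(p̂_st) = 0.00255163; SE = √V̂ = 0.0505137

p̂_st ≈ 0.5397, SE ≈ 0.0505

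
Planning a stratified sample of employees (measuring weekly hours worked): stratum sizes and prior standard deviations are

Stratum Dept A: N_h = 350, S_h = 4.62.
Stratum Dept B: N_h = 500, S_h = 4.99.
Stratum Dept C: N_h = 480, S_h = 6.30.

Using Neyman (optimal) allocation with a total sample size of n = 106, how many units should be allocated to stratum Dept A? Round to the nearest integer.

24

Neyman allocation: n_h = n · N_h S_h / Σ N_i S_i, with n = 106.
  stratum Dept A: N_h·S_h = 350·4.62 = 1617.00
  stratum Dept B: N_h·S_h = 500·4.99 = 2495.00
  stratum Dept C: N_h·S_h = 480·6.30 = 3024.00
Σ N_h S_h = 7136.00
n for stratum Dept A = 106·1617.00/7136.00 = 24.019 → 24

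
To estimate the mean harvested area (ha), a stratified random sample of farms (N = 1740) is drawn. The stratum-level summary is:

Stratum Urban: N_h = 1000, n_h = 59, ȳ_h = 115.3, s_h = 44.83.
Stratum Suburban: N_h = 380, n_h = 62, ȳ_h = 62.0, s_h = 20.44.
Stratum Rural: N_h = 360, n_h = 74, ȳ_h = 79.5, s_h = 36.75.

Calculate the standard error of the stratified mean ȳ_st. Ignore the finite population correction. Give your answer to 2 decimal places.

V̂(ȳ_st) = Σ W_h² s_h²/n_h, with W_h = N_h/N and N = 1740:
  stratum Urban: (1000/1740)²·44.83²/59 = 11.2509
  stratum Suburban: (380/1740)²·20.44²/62 = 0.321395
  stratum Rural: (360/1740)²·36.75²/74 = 0.781249
V̂(ȳ_st) = 12.3535
SE(ȳ_st) = √12.3535 = 3.51476

SE(ȳ_st) ≈ 3.51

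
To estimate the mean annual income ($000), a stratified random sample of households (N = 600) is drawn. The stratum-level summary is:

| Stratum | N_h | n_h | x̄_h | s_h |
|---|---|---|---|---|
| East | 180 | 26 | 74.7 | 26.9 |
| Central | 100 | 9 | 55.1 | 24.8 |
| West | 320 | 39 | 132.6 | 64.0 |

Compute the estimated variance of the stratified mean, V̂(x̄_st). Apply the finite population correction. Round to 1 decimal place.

V̂(x̄_st) = Σ W_h² (1 − n_h/N_h) s_h²/n_h, with W_h = N_h/N and N = 600:
  stratum East: (180/600)²·(1 − 26/180)·26.9²/26 = 2.143
  stratum Central: (100/600)²·(1 − 9/100)·24.8²/9 = 1.72743
  stratum West: (320/600)²·(1 − 39/320)·64.0²/39 = 26.2331
V̂(x̄_st) = 30.1035

V̂(x̄_st) ≈ 30.1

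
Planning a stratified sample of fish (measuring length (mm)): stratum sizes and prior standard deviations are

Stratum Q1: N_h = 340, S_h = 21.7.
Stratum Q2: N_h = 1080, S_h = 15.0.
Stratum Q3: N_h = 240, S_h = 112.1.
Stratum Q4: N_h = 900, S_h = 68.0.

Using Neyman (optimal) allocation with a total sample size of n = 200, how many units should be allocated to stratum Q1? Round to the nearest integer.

13

Neyman allocation: n_h = n · N_h S_h / Σ N_i S_i, with n = 200.
  stratum Q1: N_h·S_h = 340·21.7 = 7378.00
  stratum Q2: N_h·S_h = 1080·15.0 = 16200.00
  stratum Q3: N_h·S_h = 240·112.1 = 26904.00
  stratum Q4: N_h·S_h = 900·68.0 = 61200.00
Σ N_h S_h = 111682.00
n for stratum Q1 = 200·7378.00/111682.00 = 13.213 → 13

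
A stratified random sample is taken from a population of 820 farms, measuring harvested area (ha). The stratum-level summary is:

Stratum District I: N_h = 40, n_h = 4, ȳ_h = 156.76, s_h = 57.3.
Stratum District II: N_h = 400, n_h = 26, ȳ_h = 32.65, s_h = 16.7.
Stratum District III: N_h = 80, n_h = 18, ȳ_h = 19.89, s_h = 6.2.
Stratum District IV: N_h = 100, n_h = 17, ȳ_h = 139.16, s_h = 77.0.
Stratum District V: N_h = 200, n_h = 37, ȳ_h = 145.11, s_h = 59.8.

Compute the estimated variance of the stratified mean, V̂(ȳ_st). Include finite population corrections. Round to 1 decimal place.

V̂(ȳ_st) ≈ 13.2

V̂(ȳ_st) = Σ W_h² (1 − n_h/N_h) s_h²/n_h, with W_h = N_h/N and N = 820:
  stratum District I: (40/820)²·(1 − 4/40)·57.3²/4 = 1.75786
  stratum District II: (400/820)²·(1 − 26/400)·16.7²/26 = 2.38651
  stratum District III: (80/820)²·(1 − 18/80)·6.2²/18 = 0.0157531
  stratum District IV: (100/820)²·(1 − 17/100)·77.0²/17 = 4.3051
  stratum District V: (200/820)²·(1 − 37/200)·59.8²/37 = 4.68587
V̂(ȳ_st) = 13.1511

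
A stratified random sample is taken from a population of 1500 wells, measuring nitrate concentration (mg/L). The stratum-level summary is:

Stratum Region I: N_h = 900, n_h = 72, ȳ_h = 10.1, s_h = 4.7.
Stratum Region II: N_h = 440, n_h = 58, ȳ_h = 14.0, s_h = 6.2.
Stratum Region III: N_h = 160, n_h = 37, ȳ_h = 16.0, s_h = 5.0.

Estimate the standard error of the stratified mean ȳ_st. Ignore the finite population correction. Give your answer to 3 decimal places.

SE(ȳ_st) ≈ 0.419

V̂(ȳ_st) = Σ W_h² s_h²/n_h, with W_h = N_h/N and N = 1500:
  stratum Region I: (900/1500)²·4.7²/72 = 0.11045
  stratum Region II: (440/1500)²·6.2²/58 = 0.0570267
  stratum Region III: (160/1500)²·5.0²/37 = 0.00768769
V̂(ȳ_st) = 0.175164
SE(ȳ_st) = √0.175164 = 0.418526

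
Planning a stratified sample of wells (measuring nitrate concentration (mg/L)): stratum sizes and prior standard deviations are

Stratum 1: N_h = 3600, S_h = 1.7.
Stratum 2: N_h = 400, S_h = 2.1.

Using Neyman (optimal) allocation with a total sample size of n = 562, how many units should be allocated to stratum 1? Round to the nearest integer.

Neyman allocation: n_h = n · N_h S_h / Σ N_i S_i, with n = 562.
  stratum 1: N_h·S_h = 3600·1.7 = 6120.00
  stratum 2: N_h·S_h = 400·2.1 = 840.00
Σ N_h S_h = 6960.00
n for stratum 1 = 562·6120.00/6960.00 = 494.172 → 494

494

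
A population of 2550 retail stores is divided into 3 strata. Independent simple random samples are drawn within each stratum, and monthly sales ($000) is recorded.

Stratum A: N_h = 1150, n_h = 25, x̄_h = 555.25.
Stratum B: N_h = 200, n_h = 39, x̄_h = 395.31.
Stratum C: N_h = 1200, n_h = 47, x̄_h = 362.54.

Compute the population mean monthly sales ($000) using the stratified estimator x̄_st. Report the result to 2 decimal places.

N = Σ N_h = 2550. Stratum weights W_h = N_h/N.
x̄_st = (1150·555.25 + 200·395.31 + 1200·362.54) / 2550 = 452.0186

x̄_st ≈ 452.02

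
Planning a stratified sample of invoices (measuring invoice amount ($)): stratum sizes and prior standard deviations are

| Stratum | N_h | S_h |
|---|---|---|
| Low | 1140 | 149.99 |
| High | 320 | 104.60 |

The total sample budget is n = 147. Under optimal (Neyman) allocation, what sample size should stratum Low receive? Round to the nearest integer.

123

Neyman allocation: n_h = n · N_h S_h / Σ N_i S_i, with n = 147.
  stratum Low: N_h·S_h = 1140·149.99 = 170988.60
  stratum High: N_h·S_h = 320·104.60 = 33472.00
Σ N_h S_h = 204460.60
n for stratum Low = 147·170988.60/204460.60 = 122.935 → 123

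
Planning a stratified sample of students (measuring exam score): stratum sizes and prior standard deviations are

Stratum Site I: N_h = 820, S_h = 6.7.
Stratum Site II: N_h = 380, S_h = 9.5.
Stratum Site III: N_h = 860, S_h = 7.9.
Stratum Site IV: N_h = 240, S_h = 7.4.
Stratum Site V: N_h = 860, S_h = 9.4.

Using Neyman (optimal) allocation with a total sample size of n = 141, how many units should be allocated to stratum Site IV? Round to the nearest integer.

Neyman allocation: n_h = n · N_h S_h / Σ N_i S_i, with n = 141.
  stratum Site I: N_h·S_h = 820·6.7 = 5494.00
  stratum Site II: N_h·S_h = 380·9.5 = 3610.00
  stratum Site III: N_h·S_h = 860·7.9 = 6794.00
  stratum Site IV: N_h·S_h = 240·7.4 = 1776.00
  stratum Site V: N_h·S_h = 860·9.4 = 8084.00
Σ N_h S_h = 25758.00
n for stratum Site IV = 141·1776.00/25758.00 = 9.722 → 10

10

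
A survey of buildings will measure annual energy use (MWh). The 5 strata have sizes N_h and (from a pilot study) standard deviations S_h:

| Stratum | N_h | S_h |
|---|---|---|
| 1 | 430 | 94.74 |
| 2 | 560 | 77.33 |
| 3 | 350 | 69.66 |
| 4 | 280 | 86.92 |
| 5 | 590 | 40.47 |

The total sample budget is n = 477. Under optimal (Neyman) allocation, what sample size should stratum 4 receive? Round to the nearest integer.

Neyman allocation: n_h = n · N_h S_h / Σ N_i S_i, with n = 477.
  stratum 1: N_h·S_h = 430·94.74 = 40738.20
  stratum 2: N_h·S_h = 560·77.33 = 43304.80
  stratum 3: N_h·S_h = 350·69.66 = 24381.00
  stratum 4: N_h·S_h = 280·86.92 = 24337.60
  stratum 5: N_h·S_h = 590·40.47 = 23877.30
Σ N_h S_h = 156638.90
n for stratum 4 = 477·24337.60/156638.90 = 74.113 → 74

74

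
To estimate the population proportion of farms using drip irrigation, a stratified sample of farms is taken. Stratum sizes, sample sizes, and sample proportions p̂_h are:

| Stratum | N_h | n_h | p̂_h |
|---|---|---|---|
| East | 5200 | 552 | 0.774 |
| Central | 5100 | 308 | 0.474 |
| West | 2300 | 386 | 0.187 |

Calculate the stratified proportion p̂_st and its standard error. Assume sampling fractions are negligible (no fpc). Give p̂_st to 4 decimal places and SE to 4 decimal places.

N = 12600; stratum weights W_h = N_h/N.
p̂_st = Σ W_h p̂_h = (5200·0.774 + 5100·0.474 + 2300·0.187)/12600 = 0.54542
V̂(p̂_st) = Σ W_h² p̂_h(1−p̂_h)/(n_h−1):
  stratum East: (5200/12600)²·0.774·0.226/551 = 5.40709e-05
  stratum Central: (5100/12600)²·0.474·0.526/307 = 0.000133053
  stratum West: (2300/12600)²·0.187·0.813/385 = 1.31579e-05
V̂(p̂_st) = 0.000200282; SE = √V̂ = 0.0141521

p̂_st ≈ 0.5454, SE ≈ 0.0142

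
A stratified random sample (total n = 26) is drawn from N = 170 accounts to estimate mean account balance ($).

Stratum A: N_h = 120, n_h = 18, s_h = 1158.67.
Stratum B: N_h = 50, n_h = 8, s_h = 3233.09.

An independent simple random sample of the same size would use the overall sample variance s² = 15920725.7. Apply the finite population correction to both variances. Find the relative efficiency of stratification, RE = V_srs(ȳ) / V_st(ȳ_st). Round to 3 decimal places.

V̂(ȳ_st) = Σ W_h² (1 − n_h/N_h) s_h²/n_h, with W_h = N_h/N and N = 170:
  stratum A: (120/170)²·(1 − 18/120)·1158.67²/18 = 31588.6
  stratum B: (50/170)²·(1 − 8/50)·3233.09²/8 = 94943.9
V_st = 126533
V_srs = (1 − 26/170)·15920725.7/26 = 518684
Relative efficiency = V_srs / V_st = 518684/126533 = 4.0992

RE ≈ 4.099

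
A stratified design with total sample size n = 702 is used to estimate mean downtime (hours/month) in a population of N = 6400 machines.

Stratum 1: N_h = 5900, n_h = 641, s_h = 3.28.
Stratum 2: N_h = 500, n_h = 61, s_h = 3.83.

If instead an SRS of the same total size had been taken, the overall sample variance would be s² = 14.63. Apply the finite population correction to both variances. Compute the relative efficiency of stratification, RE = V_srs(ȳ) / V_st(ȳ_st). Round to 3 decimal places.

RE ≈ 1.325

V̂(ȳ_st) = Σ W_h² (1 − n_h/N_h) s_h²/n_h, with W_h = N_h/N and N = 6400:
  stratum 1: (5900/6400)²·(1 − 641/5900)·3.28²/641 = 0.0127141
  stratum 2: (500/6400)²·(1 − 61/500)·3.83²/61 = 0.00128867
V_st = 0.0140028
V_srs = (1 − 702/6400)·14.63/702 = 0.0185545
Relative efficiency = V_srs / V_st = 0.0185545/0.0140028 = 1.3251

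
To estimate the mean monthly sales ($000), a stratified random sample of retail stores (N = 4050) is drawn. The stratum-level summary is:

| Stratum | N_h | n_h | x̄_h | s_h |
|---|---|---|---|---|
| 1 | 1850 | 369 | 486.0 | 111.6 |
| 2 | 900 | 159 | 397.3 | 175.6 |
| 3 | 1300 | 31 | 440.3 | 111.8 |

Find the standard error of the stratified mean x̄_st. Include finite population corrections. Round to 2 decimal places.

V̂(x̄_st) = Σ W_h² (1 − n_h/N_h) s_h²/n_h, with W_h = N_h/N and N = 4050:
  stratum 1: (1850/4050)²·(1 − 369/1850)·111.6²/369 = 5.63792
  stratum 2: (900/4050)²·(1 − 159/900)·175.6²/159 = 7.88502
  stratum 3: (1300/4050)²·(1 − 31/1300)·111.8²/31 = 40.5524
V̂(x̄_st) = 54.0754
SE(x̄_st) = √54.0754 = 7.3536

SE(x̄_st) ≈ 7.35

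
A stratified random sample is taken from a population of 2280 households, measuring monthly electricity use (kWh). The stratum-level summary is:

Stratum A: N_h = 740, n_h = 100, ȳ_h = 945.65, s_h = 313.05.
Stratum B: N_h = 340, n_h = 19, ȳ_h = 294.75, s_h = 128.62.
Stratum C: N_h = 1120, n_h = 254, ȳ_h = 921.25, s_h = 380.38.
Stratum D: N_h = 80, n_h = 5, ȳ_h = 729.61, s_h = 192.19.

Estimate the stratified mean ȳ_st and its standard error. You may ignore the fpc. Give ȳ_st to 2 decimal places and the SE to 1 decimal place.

ȳ_st ≈ 829.02, SE ≈ 16.4

ȳ_st = Σ W_h ȳ_h = (740·945.65 + 340·294.75 + 1120·921.25 + 80·729.61)/2280 = 829.01965
V̂(ȳ_st) = Σ W_h² s_h²/n_h, with W_h = N_h/N and N = 2280:
  stratum A: (740/2280)²·313.05²/100 = 103.234
  stratum B: (340/2280)²·128.62²/19 = 19.3621
  stratum C: (1120/2280)²·380.38²/254 = 137.457
  stratum D: (80/2280)²·192.19²/5 = 9.09498
V̂(ȳ_st) = 269.148
SE(ȳ_st) = √269.148 = 16.4057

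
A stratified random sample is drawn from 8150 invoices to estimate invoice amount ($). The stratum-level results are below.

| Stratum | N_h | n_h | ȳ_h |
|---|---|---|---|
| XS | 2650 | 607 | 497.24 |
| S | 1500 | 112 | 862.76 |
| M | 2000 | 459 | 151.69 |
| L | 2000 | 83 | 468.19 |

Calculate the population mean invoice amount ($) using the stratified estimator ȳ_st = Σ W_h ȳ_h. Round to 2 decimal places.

ȳ_st ≈ 472.59

N = Σ N_h = 8150. Stratum weights W_h = N_h/N.
ȳ_st = (2650·497.24 + 1500·862.76 + 2000·151.69 + 2000·468.19) / 8150 = 472.5872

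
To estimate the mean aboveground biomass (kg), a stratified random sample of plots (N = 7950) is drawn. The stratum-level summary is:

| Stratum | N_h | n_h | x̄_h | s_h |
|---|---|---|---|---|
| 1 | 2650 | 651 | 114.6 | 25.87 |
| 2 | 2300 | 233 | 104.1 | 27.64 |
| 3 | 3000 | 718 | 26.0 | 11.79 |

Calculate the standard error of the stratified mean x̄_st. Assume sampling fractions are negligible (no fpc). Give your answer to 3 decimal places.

SE(x̄_st) ≈ 0.645

V̂(x̄_st) = Σ W_h² s_h²/n_h, with W_h = N_h/N and N = 7950:
  stratum 1: (2650/7950)²·25.87²/651 = 0.114227
  stratum 2: (2300/7950)²·27.64²/233 = 0.274436
  stratum 3: (3000/7950)²·11.79²/718 = 0.0275684
V̂(x̄_st) = 0.416232
SE(x̄_st) = √0.416232 = 0.64516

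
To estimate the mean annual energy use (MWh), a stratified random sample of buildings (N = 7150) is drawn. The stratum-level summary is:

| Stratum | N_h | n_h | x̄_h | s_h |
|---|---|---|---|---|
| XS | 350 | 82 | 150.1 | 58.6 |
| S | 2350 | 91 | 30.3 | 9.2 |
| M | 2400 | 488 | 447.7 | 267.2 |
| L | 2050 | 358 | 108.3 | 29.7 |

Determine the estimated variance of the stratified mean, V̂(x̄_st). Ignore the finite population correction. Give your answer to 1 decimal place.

V̂(x̄_st) = Σ W_h² s_h²/n_h, with W_h = N_h/N and N = 7150:
  stratum XS: (350/7150)²·58.6²/82 = 0.100347
  stratum S: (2350/7150)²·9.2²/91 = 0.100475
  stratum M: (2400/7150)²·267.2²/488 = 16.484
  stratum L: (2050/7150)²·29.7²/358 = 0.202547
V̂(x̄_st) = 16.8874

V̂(x̄_st) ≈ 16.9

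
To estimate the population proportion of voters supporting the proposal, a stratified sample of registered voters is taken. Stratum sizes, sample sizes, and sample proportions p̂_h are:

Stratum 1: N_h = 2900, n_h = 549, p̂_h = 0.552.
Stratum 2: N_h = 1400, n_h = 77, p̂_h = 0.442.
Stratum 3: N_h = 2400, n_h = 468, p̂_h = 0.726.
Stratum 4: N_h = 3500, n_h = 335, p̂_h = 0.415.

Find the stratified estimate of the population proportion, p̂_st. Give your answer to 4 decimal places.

p̂_st ≈ 0.5308

N = 10200; stratum weights W_h = N_h/N.
p̂_st = Σ W_h p̂_h = (2900·0.552 + 1400·0.442 + 2400·0.726 + 3500·0.415)/10200 = 0.53083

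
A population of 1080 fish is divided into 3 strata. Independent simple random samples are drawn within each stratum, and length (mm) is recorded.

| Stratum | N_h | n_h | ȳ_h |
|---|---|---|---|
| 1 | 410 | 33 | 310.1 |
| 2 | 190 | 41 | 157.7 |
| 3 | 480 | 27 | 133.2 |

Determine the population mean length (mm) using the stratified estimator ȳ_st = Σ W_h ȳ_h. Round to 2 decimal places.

N = Σ N_h = 1080. Stratum weights W_h = N_h/N.
ȳ_st = (410·310.1 + 190·157.7 + 480·133.2) / 1080 = 204.6667

ȳ_st ≈ 204.67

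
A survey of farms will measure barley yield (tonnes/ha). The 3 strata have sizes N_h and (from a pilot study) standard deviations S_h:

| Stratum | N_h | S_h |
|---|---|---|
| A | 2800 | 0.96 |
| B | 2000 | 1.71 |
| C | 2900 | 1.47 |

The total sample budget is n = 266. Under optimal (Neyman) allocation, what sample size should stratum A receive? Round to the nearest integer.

69

Neyman allocation: n_h = n · N_h S_h / Σ N_i S_i, with n = 266.
  stratum A: N_h·S_h = 2800·0.96 = 2688.00
  stratum B: N_h·S_h = 2000·1.71 = 3420.00
  stratum C: N_h·S_h = 2900·1.47 = 4263.00
Σ N_h S_h = 10371.00
n for stratum A = 266·2688.00/10371.00 = 68.943 → 69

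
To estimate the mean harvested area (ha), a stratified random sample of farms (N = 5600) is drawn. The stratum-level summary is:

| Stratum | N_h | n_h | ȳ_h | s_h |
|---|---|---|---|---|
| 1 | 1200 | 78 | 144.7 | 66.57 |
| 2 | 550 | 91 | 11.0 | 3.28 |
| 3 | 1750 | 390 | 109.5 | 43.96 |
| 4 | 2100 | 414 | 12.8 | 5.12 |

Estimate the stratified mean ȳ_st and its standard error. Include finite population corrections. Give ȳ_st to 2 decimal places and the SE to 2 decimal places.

ȳ_st = Σ W_h ȳ_h = (1200·144.7 + 550·11.0 + 1750·109.5 + 2100·12.8)/5600 = 71.10625
V̂(ȳ_st) = Σ W_h² (1 − n_h/N_h) s_h²/n_h, with W_h = N_h/N and N = 5600:
  stratum 1: (1200/5600)²·(1 − 78/1200)·66.57²/78 = 2.43927
  stratum 2: (550/5600)²·(1 − 91/550)·3.28²/91 = 0.000951712
  stratum 3: (1750/5600)²·(1 − 390/1750)·43.96²/390 = 0.376055
  stratum 4: (2100/5600)²·(1 − 414/2100)·5.12²/414 = 0.00714892
V̂(ȳ_st) = 2.82343
SE(ȳ_st) = √2.82343 = 1.68031

ȳ_st ≈ 71.11, SE ≈ 1.68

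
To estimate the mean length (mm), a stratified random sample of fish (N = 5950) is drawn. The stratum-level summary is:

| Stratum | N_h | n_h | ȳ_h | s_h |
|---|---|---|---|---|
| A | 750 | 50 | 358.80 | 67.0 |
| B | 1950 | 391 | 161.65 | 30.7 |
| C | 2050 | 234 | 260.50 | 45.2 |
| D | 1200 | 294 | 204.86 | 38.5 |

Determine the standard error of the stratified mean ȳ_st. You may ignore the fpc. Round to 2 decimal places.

SE(ȳ_st) ≈ 1.71

V̂(ȳ_st) = Σ W_h² s_h²/n_h, with W_h = N_h/N and N = 5950:
  stratum A: (750/5950)²·67.0²/50 = 1.42649
  stratum B: (1950/5950)²·30.7²/391 = 0.258902
  stratum C: (2050/5950)²·45.2²/234 = 1.03642
  stratum D: (1200/5950)²·38.5²/294 = 0.20507
V̂(ȳ_st) = 2.92688
SE(ȳ_st) = √2.92688 = 1.71081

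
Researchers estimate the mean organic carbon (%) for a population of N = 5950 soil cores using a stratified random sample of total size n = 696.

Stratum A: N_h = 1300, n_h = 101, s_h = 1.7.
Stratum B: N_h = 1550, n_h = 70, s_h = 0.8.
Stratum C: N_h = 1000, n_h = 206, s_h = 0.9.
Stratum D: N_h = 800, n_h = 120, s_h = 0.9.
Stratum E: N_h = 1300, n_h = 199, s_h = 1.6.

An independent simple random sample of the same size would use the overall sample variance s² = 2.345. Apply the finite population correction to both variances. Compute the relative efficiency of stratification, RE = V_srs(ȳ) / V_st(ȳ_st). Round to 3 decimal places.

V̂(ȳ_st) = Σ W_h² (1 − n_h/N_h) s_h²/n_h, with W_h = N_h/N and N = 5950:
  stratum A: (1300/5950)²·(1 − 101/1300)·1.7²/101 = 0.00125981
  stratum B: (1550/5950)²·(1 − 70/1550)·0.8²/70 = 0.000592436
  stratum C: (1000/5950)²·(1 − 206/1000)·0.9²/206 = 8.8187e-05
  stratum D: (800/5950)²·(1 − 120/800)·0.9²/120 = 0.000103721
  stratum E: (1300/5950)²·(1 − 199/1300)·1.6²/199 = 0.000520096
V_st = 0.00256425
V_srs = (1 − 696/5950)·2.345/696 = 0.00297514
Relative efficiency = V_srs / V_st = 0.00297514/0.00256425 = 1.1602

RE ≈ 1.160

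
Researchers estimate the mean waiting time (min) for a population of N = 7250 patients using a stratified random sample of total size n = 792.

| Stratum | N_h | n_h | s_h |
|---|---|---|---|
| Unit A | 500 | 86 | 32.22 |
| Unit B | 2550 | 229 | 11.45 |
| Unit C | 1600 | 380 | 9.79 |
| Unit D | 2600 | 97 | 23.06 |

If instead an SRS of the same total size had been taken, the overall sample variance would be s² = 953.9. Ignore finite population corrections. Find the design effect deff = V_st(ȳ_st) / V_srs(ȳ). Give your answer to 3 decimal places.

deff ≈ 0.702

V̂(ȳ_st) = Σ W_h² s_h²/n_h, with W_h = N_h/N and N = 7250:
  stratum Unit A: (500/7250)²·32.22²/86 = 0.0574138
  stratum Unit B: (2550/7250)²·11.45²/229 = 0.0708239
  stratum Unit C: (1600/7250)²·9.79²/380 = 0.0122842
  stratum Unit D: (2600/7250)²·23.06²/97 = 0.705046
V_st = 0.845568
V_srs = s²/n = 953.9/792 = 1.20442
deff = V_st / V_srs = 0.845568/1.20442 = 0.7021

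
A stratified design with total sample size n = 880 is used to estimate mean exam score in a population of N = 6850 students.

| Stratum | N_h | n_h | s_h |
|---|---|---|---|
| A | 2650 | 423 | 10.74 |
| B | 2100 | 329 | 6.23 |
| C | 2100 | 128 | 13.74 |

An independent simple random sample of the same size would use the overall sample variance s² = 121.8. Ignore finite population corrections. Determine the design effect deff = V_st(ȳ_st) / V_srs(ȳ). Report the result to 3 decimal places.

V̂(ȳ_st) = Σ W_h² s_h²/n_h, with W_h = N_h/N and N = 6850:
  stratum A: (2650/6850)²·10.74²/423 = 0.0408111
  stratum B: (2100/6850)²·6.23²/329 = 0.0110876
  stratum C: (2100/6850)²·13.74²/128 = 0.138618
V_st = 0.190517
V_srs = s²/n = 121.8/880 = 0.138409
deff = V_st / V_srs = 0.190517/0.138409 = 1.3765

deff ≈ 1.376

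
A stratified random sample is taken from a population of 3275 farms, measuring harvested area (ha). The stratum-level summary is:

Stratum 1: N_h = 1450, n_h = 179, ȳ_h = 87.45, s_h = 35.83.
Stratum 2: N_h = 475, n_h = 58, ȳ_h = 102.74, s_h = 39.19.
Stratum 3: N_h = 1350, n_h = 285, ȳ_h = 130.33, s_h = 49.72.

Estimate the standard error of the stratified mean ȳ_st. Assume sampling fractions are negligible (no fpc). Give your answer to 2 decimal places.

V̂(ȳ_st) = Σ W_h² s_h²/n_h, with W_h = N_h/N and N = 3275:
  stratum 1: (1450/3275)²·35.83²/179 = 1.4059
  stratum 2: (475/3275)²·39.19²/58 = 0.557041
  stratum 3: (1350/3275)²·49.72²/285 = 1.47388
V̂(ȳ_st) = 3.43682
SE(ȳ_st) = √3.43682 = 1.85387

SE(ȳ_st) ≈ 1.85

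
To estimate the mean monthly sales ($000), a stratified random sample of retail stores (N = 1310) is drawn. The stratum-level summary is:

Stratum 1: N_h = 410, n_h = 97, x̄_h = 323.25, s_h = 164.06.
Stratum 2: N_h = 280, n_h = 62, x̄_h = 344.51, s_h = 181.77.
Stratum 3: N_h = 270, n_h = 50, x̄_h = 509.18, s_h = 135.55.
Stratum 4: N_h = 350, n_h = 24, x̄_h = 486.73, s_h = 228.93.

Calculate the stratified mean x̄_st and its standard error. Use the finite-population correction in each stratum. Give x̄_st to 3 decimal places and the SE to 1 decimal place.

x̄_st = Σ W_h x̄_h = (410·323.25 + 280·344.51 + 270·509.18 + 350·486.73)/1310 = 409.79344
V̂(x̄_st) = Σ W_h² (1 − n_h/N_h) s_h²/n_h, with W_h = N_h/N and N = 1310:
  stratum 1: (410/1310)²·(1 − 97/410)·164.06²/97 = 20.7501
  stratum 2: (280/1310)²·(1 − 62/280)·181.77²/62 = 18.955
  stratum 3: (270/1310)²·(1 − 50/270)·135.55²/50 = 12.7196
  stratum 4: (350/1310)²·(1 − 24/350)·228.93²/24 = 145.19
V̂(x̄_st) = 197.615
SE(x̄_st) = √197.615 = 14.0576

x̄_st ≈ 409.793, SE ≈ 14.1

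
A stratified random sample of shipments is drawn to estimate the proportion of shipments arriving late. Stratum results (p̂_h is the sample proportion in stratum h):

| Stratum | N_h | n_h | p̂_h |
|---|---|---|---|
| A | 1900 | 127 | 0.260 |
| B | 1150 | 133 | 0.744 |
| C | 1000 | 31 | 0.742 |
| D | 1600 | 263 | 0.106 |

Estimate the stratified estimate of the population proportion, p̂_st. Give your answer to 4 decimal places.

p̂_st ≈ 0.4002

N = 5650; stratum weights W_h = N_h/N.
p̂_st = Σ W_h p̂_h = (1900·0.260 + 1150·0.744 + 1000·0.742 + 1600·0.106)/5650 = 0.40021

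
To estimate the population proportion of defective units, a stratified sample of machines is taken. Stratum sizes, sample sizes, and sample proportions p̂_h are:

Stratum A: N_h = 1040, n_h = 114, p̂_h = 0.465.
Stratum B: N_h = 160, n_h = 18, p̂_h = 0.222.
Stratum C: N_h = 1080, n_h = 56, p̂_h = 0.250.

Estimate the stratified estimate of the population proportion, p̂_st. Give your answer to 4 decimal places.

p̂_st ≈ 0.3461

N = 2280; stratum weights W_h = N_h/N.
p̂_st = Σ W_h p̂_h = (1040·0.465 + 160·0.222 + 1080·0.250)/2280 = 0.34611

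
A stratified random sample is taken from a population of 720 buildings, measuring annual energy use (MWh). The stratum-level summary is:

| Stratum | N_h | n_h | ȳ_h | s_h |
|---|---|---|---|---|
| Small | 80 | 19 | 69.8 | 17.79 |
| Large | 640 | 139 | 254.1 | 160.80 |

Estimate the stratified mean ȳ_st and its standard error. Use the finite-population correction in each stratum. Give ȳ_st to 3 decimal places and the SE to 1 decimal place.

ȳ_st = Σ W_h ȳ_h = (80·69.8 + 640·254.1)/720 = 233.62222
V̂(ȳ_st) = Σ W_h² (1 − n_h/N_h) s_h²/n_h, with W_h = N_h/N and N = 720:
  stratum Small: (80/720)²·(1 − 19/80)·17.79²/19 = 0.156803
  stratum Large: (640/720)²·(1 − 139/640)·160.80²/139 = 115.056
V̂(ȳ_st) = 115.213
SE(ȳ_st) = √115.213 = 10.7337

ȳ_st ≈ 233.622, SE ≈ 10.7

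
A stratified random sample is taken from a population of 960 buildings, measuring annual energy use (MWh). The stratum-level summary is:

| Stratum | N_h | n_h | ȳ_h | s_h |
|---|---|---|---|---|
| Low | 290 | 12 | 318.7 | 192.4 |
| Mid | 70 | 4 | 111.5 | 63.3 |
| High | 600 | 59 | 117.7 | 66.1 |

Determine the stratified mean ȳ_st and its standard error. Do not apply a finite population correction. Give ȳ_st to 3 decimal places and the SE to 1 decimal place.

ȳ_st ≈ 177.967, SE ≈ 17.8

ȳ_st = Σ W_h ȳ_h = (290·318.7 + 70·111.5 + 600·117.7)/960 = 177.96667
V̂(ȳ_st) = Σ W_h² s_h²/n_h, with W_h = N_h/N and N = 960:
  stratum Low: (290/960)²·192.4²/12 = 281.503
  stratum Mid: (70/960)²·63.3²/4 = 5.326
  stratum High: (600/960)²·66.1²/59 = 28.9275
V̂(ȳ_st) = 315.756
SE(ȳ_st) = √315.756 = 17.7695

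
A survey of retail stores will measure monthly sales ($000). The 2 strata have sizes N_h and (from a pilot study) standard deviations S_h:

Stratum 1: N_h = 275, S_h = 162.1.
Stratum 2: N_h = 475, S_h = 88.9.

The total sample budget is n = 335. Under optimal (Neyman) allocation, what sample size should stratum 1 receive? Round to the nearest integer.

Neyman allocation: n_h = n · N_h S_h / Σ N_i S_i, with n = 335.
  stratum 1: N_h·S_h = 275·162.1 = 44577.50
  stratum 2: N_h·S_h = 475·88.9 = 42227.50
Σ N_h S_h = 86805.00
n for stratum 1 = 335·44577.50/86805.00 = 172.035 → 172

172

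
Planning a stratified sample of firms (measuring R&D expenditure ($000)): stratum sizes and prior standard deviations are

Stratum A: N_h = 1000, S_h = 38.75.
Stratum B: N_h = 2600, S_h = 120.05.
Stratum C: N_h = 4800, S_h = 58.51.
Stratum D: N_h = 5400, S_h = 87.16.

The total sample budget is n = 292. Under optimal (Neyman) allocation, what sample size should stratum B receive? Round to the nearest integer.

Neyman allocation: n_h = n · N_h S_h / Σ N_i S_i, with n = 292.
  stratum A: N_h·S_h = 1000·38.75 = 38750.00
  stratum B: N_h·S_h = 2600·120.05 = 312130.00
  stratum C: N_h·S_h = 4800·58.51 = 280848.00
  stratum D: N_h·S_h = 5400·87.16 = 470664.00
Σ N_h S_h = 1102392.00
n for stratum B = 292·312130.00/1102392.00 = 82.677 → 83

83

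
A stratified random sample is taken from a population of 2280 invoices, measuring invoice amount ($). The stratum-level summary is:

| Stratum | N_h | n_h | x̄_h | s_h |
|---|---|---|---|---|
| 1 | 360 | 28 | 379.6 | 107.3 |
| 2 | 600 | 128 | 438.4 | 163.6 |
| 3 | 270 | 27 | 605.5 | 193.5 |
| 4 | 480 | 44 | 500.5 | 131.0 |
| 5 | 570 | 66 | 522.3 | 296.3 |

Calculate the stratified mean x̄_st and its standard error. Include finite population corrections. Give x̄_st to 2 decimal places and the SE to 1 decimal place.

x̄_st ≈ 482.95, SE ≈ 11.3

x̄_st = Σ W_h x̄_h = (360·379.6 + 600·438.4 + 270·605.5 + 480·500.5 + 570·522.3)/2280 = 482.95263
V̂(x̄_st) = Σ W_h² (1 − n_h/N_h) s_h²/n_h, with W_h = N_h/N and N = 2280:
  stratum 1: (360/2280)²·(1 − 28/360)·107.3²/28 = 9.45393
  stratum 2: (600/2280)²·(1 − 128/600)·163.6²/128 = 11.3915
  stratum 3: (270/2280)²·(1 − 27/270)·193.5²/27 = 17.5024
  stratum 4: (480/2280)²·(1 − 44/480)·131.0²/44 = 15.7017
  stratum 5: (570/2280)²·(1 − 66/570)·296.3²/66 = 73.5115
V̂(x̄_st) = 127.561
SE(x̄_st) = √127.561 = 11.2943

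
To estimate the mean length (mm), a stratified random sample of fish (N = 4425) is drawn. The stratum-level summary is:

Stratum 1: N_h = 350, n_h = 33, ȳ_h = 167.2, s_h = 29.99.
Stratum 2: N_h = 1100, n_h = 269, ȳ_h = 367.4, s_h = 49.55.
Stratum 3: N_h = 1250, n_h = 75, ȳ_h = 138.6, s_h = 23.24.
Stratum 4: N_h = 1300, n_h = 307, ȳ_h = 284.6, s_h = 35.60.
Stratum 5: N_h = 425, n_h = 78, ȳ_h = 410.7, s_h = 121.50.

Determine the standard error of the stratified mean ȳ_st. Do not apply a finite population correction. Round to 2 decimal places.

V̂(ȳ_st) = Σ W_h² s_h²/n_h, with W_h = N_h/N and N = 4425:
  stratum 1: (350/4425)²·29.99²/33 = 0.170509
  stratum 2: (1100/4425)²·49.55²/269 = 0.564019
  stratum 3: (1250/4425)²·23.24²/75 = 0.574651
  stratum 4: (1300/4425)²·35.60²/307 = 0.356305
  stratum 5: (425/4425)²·121.50²/78 = 1.74586
V̂(ȳ_st) = 3.41134
SE(ȳ_st) = √3.41134 = 1.84698

SE(ȳ_st) ≈ 1.85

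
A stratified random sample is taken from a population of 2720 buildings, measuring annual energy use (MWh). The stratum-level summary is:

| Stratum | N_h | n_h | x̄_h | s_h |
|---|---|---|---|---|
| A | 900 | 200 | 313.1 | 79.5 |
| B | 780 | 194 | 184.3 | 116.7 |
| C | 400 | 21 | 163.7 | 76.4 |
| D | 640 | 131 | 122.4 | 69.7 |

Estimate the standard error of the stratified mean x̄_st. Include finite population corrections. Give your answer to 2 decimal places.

SE(x̄_st) ≈ 3.79

V̂(x̄_st) = Σ W_h² (1 − n_h/N_h) s_h²/n_h, with W_h = N_h/N and N = 2720:
  stratum A: (900/2720)²·(1 − 200/900)·79.5²/200 = 2.69096
  stratum B: (780/2720)²·(1 − 194/780)·116.7²/194 = 4.33705
  stratum C: (400/2720)²·(1 − 21/400)·76.4²/21 = 5.69546
  stratum D: (640/2720)²·(1 − 131/640)·69.7²/131 = 1.63288
V̂(x̄_st) = 14.3563
SE(x̄_st) = √14.3563 = 3.78898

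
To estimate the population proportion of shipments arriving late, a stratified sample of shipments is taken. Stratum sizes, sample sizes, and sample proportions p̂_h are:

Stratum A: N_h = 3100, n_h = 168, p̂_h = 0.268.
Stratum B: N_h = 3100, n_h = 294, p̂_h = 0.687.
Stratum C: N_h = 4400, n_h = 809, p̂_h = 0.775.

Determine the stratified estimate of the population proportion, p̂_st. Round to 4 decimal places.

p̂_st ≈ 0.6010

N = 10600; stratum weights W_h = N_h/N.
p̂_st = Σ W_h p̂_h = (3100·0.268 + 3100·0.687 + 4400·0.775)/10600 = 0.60099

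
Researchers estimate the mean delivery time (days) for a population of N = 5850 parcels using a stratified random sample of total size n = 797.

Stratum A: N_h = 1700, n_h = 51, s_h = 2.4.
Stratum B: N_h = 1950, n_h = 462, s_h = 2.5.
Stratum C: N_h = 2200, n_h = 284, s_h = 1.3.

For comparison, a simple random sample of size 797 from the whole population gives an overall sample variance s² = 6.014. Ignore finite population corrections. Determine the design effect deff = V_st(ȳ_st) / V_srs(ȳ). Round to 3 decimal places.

V̂(ȳ_st) = Σ W_h² s_h²/n_h, with W_h = N_h/N and N = 5850:
  stratum A: (1700/5850)²·2.4²/51 = 0.00953758
  stratum B: (1950/5850)²·2.5²/462 = 0.00150313
  stratum C: (2200/5850)²·1.3²/284 = 0.000841593
V_st = 0.0118823
V_srs = s²/n = 6.014/797 = 0.0075458
deff = V_st / V_srs = 0.0118823/0.0075458 = 1.5747

deff ≈ 1.575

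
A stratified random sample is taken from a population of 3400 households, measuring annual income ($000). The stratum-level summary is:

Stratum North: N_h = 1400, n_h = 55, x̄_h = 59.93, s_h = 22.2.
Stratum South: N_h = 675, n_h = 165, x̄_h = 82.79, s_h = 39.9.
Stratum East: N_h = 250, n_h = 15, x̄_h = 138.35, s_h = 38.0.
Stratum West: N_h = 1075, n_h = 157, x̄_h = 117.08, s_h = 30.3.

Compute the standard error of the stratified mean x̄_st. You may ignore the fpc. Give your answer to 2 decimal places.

V̂(x̄_st) = Σ W_h² s_h²/n_h, with W_h = N_h/N and N = 3400:
  stratum North: (1400/3400)²·22.2²/55 = 1.51929
  stratum South: (675/3400)²·39.9²/165 = 0.380287
  stratum East: (250/3400)²·38.0²/15 = 0.520473
  stratum West: (1075/3400)²·30.3²/157 = 0.584581
V̂(x̄_st) = 3.00463
SE(x̄_st) = √3.00463 = 1.73339

SE(x̄_st) ≈ 1.73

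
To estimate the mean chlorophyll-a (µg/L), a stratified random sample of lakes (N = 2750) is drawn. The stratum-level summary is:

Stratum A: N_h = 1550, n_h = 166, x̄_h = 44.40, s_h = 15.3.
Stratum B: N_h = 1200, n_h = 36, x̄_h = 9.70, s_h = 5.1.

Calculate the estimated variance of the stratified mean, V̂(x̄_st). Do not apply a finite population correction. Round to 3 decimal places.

V̂(x̄_st) ≈ 0.586

V̂(x̄_st) = Σ W_h² s_h²/n_h, with W_h = N_h/N and N = 2750:
  stratum A: (1550/2750)²·15.3²/166 = 0.447995
  stratum B: (1200/2750)²·5.1²/36 = 0.137574
V̂(x̄_st) = 0.585568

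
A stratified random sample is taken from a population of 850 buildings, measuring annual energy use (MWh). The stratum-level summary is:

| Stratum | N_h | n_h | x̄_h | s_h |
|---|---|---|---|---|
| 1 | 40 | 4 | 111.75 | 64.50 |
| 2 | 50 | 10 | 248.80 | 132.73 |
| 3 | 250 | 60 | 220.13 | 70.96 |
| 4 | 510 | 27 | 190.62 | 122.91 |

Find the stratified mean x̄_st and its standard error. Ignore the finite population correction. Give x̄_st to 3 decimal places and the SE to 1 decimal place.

x̄_st ≈ 199.010, SE ≈ 14.7

x̄_st = Σ W_h x̄_h = (40·111.75 + 50·248.80 + 250·220.13 + 510·190.62)/850 = 199.01024
V̂(x̄_st) = Σ W_h² s_h²/n_h, with W_h = N_h/N and N = 850:
  stratum 1: (40/850)²·64.50²/4 = 2.30325
  stratum 2: (50/850)²·132.73²/10 = 6.09594
  stratum 3: (250/850)²·70.96²/60 = 7.25969
  stratum 4: (510/850)²·122.91²/27 = 201.425
V̂(x̄_st) = 217.084
SE(x̄_st) = √217.084 = 14.7338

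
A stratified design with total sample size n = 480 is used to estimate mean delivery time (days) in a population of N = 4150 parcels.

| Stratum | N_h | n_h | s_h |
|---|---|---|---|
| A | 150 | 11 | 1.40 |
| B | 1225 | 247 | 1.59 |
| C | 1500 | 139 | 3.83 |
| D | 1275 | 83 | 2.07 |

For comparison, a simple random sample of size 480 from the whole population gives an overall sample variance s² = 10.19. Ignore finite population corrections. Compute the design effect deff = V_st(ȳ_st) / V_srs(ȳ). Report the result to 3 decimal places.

V̂(ȳ_st) = Σ W_h² s_h²/n_h, with W_h = N_h/N and N = 4150:
  stratum A: (150/4150)²·1.40²/11 = 0.000232782
  stratum B: (1225/4150)²·1.59²/247 = 0.000891812
  stratum C: (1500/4150)²·3.83²/139 = 0.013787
  stratum D: (1275/4150)²·2.07²/83 = 0.00487289
V_st = 0.0197845
V_srs = s²/n = 10.19/480 = 0.0212292
deff = V_st / V_srs = 0.0197845/0.0212292 = 0.9319

deff ≈ 0.932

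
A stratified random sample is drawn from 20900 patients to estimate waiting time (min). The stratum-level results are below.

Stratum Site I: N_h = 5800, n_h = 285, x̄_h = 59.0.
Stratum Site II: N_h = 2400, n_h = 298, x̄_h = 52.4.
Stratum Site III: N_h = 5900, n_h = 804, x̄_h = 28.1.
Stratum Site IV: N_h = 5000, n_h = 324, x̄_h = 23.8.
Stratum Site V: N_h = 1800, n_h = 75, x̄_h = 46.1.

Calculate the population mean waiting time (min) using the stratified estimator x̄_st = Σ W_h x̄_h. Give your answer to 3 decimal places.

x̄_st ≈ 39.987

N = Σ N_h = 20900. Stratum weights W_h = N_h/N.
x̄_st = (5800·59.0 + 2400·52.4 + 5900·28.1 + 5000·23.8 + 1800·46.1) / 20900 = 39.98708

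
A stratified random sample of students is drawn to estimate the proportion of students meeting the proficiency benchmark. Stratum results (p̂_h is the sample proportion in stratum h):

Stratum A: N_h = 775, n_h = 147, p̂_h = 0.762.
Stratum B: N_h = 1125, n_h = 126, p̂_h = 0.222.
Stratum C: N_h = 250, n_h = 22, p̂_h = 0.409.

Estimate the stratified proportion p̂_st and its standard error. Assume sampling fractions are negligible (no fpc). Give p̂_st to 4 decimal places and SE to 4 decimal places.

p̂_st ≈ 0.4384, SE ≈ 0.0264

N = 2150; stratum weights W_h = N_h/N.
p̂_st = Σ W_h p̂_h = (775·0.762 + 1125·0.222 + 250·0.409)/2150 = 0.43840
V̂(p̂_st) = Σ W_h² p̂_h(1−p̂_h)/(n_h−1):
  stratum A: (775/2150)²·0.762·0.238/146 = 0.000161401
  stratum B: (1125/2150)²·0.222·0.778/125 = 0.000378312
  stratum C: (250/2150)²·0.409·0.591/21 = 0.00015563
V̂(p̂_st) = 0.000695344; SE = √V̂ = 0.0263694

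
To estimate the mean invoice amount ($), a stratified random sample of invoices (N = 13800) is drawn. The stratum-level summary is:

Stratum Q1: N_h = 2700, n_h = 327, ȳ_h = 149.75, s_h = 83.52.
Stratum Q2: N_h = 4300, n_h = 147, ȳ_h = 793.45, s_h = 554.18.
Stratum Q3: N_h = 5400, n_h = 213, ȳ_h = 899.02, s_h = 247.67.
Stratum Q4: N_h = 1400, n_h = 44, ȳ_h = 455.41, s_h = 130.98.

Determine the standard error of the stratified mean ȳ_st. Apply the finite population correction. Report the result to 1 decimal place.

V̂(ȳ_st) = Σ W_h² (1 − n_h/N_h) s_h²/n_h, with W_h = N_h/N and N = 13800:
  stratum Q1: (2700/13800)²·(1 − 327/2700)·83.52²/327 = 0.717689
  stratum Q2: (4300/13800)²·(1 − 147/4300)·554.18²/147 = 195.91
  stratum Q3: (5400/13800)²·(1 − 213/5400)·247.67²/213 = 42.3564
  stratum Q4: (1400/13800)²·(1 − 44/1400)·130.98²/44 = 3.88675
V̂(ȳ_st) = 242.871
SE(ȳ_st) = √242.871 = 15.5843

SE(ȳ_st) ≈ 15.6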